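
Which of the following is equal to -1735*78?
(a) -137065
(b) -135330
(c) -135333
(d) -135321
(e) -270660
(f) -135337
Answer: b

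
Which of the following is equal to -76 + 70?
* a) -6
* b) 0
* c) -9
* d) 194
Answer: a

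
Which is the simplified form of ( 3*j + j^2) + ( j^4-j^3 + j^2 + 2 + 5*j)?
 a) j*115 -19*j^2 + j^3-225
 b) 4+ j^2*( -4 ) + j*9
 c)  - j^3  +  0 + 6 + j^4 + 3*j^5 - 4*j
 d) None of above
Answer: d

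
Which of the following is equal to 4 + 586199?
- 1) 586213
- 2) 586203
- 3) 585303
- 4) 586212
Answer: 2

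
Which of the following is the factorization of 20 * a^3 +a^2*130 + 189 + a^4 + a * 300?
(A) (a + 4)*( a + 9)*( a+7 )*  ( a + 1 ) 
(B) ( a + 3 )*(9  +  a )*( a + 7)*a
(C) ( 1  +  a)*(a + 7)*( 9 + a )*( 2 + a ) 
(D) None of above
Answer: D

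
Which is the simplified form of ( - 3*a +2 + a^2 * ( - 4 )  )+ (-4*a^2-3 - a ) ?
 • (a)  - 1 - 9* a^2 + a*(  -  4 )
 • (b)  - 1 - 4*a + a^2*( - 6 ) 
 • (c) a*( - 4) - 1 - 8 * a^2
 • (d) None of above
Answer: c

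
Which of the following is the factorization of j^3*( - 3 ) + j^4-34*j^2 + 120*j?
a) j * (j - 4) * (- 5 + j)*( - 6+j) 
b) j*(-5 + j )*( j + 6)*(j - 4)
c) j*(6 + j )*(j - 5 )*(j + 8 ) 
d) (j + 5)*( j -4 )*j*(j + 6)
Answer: b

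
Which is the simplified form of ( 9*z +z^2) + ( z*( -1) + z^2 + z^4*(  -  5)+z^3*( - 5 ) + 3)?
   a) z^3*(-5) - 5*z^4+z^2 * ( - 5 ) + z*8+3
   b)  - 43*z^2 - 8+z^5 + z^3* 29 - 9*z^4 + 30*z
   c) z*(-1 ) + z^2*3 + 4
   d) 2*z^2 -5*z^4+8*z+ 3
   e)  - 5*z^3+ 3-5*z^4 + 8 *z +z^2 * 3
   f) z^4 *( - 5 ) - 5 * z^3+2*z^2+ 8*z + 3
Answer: f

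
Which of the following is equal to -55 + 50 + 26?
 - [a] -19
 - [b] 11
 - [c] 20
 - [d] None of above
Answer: d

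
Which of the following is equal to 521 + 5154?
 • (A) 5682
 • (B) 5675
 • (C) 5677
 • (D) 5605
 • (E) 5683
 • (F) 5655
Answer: B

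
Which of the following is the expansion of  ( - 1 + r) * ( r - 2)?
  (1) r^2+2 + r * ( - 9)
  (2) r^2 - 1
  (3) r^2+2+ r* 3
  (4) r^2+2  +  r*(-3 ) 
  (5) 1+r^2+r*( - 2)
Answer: 4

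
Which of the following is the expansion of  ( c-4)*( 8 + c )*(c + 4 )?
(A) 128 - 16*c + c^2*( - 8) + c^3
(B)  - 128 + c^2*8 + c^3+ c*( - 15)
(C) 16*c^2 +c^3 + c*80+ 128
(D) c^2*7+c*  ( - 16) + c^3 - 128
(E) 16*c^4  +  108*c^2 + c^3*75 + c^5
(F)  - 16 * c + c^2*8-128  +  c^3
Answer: F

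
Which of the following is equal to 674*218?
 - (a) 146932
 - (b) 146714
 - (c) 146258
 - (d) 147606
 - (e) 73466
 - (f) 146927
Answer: a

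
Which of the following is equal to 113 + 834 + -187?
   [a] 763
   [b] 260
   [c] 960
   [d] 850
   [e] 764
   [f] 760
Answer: f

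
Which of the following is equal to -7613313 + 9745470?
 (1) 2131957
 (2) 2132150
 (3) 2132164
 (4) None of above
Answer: 4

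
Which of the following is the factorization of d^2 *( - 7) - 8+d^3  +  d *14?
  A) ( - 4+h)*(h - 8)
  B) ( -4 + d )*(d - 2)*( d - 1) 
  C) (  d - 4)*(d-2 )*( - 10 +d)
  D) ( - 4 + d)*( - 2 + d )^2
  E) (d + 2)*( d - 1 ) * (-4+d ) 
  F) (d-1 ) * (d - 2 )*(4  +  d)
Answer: B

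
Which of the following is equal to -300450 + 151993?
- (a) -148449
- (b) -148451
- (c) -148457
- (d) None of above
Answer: c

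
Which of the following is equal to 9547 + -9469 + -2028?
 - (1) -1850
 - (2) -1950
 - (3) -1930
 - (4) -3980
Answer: 2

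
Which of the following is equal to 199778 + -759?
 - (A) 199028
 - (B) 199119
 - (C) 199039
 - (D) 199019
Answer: D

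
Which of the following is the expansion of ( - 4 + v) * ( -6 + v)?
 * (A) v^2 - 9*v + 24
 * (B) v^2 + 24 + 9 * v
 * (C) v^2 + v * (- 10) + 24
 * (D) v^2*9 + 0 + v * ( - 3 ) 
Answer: C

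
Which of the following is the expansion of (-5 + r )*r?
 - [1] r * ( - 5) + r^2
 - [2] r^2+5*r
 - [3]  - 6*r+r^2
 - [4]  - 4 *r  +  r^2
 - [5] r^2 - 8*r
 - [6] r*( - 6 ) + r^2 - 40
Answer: 1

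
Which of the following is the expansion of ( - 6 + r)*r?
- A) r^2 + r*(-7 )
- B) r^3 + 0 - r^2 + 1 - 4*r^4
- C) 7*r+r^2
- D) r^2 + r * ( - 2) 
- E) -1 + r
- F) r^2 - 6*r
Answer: F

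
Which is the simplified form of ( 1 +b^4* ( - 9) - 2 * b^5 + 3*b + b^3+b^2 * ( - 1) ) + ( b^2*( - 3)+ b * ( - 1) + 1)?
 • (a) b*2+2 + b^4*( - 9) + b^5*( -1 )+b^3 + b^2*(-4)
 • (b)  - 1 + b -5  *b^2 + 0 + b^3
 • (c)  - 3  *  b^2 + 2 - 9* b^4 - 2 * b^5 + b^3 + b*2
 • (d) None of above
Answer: d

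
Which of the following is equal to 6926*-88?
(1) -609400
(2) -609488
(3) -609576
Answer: 2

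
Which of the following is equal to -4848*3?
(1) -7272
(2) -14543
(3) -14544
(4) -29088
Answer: 3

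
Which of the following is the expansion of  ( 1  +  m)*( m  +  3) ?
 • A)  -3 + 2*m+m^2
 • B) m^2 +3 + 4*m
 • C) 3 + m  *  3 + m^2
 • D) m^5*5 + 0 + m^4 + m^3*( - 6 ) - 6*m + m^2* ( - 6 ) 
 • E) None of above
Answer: B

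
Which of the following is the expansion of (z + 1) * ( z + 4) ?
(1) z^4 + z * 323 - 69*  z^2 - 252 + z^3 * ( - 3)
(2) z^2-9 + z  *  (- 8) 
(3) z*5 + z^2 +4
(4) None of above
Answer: 3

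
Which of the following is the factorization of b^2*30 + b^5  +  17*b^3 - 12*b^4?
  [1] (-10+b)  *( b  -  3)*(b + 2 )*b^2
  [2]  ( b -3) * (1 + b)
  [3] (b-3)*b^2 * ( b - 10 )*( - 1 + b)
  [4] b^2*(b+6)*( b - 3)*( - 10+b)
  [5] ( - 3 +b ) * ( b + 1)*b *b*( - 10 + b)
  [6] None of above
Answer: 5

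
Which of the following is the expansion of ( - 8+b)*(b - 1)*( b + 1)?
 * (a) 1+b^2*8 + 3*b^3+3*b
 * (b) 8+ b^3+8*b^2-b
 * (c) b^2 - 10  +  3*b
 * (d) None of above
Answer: d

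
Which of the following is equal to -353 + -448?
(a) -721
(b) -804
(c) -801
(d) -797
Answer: c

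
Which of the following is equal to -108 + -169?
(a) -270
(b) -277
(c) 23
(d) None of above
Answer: b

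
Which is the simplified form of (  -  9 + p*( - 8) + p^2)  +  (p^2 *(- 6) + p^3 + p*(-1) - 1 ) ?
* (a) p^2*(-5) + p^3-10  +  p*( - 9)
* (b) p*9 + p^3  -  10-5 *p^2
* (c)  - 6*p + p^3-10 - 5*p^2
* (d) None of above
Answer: a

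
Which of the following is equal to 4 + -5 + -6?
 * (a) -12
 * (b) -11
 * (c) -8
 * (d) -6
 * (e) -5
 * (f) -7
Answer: f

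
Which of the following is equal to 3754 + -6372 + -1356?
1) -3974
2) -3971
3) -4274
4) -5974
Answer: 1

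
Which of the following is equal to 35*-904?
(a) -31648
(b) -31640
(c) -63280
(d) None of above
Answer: b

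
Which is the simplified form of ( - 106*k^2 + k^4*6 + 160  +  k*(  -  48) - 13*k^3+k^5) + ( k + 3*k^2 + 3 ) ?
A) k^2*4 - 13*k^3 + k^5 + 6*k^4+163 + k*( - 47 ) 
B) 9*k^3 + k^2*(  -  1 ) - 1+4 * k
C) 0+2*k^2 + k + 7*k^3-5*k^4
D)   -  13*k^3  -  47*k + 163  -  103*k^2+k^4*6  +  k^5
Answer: D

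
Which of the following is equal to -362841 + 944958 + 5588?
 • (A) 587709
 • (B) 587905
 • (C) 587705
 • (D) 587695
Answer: C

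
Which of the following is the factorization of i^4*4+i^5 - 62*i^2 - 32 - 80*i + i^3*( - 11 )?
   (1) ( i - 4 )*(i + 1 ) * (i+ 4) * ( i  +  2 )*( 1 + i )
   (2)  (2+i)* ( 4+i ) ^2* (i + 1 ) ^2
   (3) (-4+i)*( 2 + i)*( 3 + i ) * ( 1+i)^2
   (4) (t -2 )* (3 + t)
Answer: 1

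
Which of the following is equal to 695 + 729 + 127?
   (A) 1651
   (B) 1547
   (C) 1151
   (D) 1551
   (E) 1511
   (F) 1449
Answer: D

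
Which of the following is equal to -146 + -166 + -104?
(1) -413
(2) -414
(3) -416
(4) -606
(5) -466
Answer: 3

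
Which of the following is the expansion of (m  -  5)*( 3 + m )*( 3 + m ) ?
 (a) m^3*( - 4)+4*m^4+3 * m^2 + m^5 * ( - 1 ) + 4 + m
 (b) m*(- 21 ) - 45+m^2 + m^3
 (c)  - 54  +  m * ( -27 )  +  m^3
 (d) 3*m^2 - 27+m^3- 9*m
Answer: b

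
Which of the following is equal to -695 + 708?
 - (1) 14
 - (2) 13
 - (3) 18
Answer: 2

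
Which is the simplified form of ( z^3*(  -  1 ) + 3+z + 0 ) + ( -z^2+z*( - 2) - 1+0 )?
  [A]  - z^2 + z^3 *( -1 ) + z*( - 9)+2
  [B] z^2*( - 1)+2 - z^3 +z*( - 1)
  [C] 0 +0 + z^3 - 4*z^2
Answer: B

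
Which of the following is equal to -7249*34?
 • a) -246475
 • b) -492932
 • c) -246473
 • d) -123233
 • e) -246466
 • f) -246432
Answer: e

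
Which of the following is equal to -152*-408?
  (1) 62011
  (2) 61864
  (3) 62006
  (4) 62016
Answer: 4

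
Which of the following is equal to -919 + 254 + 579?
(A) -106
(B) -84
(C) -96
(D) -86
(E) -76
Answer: D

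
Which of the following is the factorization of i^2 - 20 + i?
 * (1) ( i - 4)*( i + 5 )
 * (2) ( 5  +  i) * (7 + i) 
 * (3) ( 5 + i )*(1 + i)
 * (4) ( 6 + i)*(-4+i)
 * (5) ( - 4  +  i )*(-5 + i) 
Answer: 1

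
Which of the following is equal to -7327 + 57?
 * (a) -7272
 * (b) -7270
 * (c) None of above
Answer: b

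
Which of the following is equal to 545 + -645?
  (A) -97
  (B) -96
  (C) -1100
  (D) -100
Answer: D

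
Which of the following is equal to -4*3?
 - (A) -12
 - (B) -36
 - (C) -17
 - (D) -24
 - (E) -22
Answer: A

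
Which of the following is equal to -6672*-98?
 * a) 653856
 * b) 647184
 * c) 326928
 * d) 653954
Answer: a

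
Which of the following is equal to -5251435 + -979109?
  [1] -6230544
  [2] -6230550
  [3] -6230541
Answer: 1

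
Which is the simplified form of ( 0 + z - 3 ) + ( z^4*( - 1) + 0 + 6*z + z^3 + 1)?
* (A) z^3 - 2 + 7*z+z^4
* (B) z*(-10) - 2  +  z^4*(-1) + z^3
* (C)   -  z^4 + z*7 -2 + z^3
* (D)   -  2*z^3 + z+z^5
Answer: C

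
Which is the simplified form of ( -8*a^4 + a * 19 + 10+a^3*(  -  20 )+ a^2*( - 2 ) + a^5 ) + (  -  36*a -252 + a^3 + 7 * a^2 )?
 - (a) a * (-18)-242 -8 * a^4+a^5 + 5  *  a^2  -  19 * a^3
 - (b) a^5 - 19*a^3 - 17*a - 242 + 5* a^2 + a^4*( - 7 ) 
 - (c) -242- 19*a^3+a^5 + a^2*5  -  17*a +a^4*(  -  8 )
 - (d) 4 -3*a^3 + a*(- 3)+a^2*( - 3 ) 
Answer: c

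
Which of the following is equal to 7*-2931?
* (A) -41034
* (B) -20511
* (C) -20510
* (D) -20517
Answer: D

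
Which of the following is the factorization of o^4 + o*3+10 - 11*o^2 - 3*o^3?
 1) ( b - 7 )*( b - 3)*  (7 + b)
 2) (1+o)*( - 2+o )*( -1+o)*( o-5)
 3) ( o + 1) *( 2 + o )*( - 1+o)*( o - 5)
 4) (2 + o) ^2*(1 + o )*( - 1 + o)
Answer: 3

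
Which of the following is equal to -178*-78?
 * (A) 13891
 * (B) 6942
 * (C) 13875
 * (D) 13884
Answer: D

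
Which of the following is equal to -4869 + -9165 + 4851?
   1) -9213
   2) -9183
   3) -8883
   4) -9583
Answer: 2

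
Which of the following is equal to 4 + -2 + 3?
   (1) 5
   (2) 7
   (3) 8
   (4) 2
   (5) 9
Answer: 1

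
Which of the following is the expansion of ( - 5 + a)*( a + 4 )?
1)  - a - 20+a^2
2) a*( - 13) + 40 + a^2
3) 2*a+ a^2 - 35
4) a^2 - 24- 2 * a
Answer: 1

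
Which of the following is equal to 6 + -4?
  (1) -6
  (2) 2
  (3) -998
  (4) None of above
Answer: 2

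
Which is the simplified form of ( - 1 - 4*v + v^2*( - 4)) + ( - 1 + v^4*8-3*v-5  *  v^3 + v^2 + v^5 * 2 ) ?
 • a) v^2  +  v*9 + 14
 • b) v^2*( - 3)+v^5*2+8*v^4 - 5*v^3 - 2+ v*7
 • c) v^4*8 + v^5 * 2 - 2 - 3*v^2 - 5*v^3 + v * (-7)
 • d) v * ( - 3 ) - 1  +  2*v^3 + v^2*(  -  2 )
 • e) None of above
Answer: c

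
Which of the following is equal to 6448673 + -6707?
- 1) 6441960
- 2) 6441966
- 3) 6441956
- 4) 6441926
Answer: 2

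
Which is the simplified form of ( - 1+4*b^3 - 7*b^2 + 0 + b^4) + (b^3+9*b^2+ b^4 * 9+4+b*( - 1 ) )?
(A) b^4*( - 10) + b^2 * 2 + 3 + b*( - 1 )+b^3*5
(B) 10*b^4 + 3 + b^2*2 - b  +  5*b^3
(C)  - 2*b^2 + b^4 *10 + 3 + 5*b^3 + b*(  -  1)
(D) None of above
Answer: B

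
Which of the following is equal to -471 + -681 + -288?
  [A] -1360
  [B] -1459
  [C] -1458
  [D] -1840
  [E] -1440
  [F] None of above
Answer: E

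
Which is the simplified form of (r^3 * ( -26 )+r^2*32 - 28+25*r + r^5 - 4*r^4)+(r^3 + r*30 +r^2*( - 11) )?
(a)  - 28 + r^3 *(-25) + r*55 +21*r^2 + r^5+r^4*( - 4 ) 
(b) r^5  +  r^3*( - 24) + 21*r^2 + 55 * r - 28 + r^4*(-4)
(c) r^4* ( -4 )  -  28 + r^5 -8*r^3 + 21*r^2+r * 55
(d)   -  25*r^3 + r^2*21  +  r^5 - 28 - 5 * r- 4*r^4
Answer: a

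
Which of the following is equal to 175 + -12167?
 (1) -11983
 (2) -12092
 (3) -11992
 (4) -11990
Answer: 3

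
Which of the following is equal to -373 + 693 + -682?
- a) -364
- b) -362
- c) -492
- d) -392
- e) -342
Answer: b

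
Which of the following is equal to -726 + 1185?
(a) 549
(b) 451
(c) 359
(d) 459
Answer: d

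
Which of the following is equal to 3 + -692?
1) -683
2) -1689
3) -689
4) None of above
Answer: 3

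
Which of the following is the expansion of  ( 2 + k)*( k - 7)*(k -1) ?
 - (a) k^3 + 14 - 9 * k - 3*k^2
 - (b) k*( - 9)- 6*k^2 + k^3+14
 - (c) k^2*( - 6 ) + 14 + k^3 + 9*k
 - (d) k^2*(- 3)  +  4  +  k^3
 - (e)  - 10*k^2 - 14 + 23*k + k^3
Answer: b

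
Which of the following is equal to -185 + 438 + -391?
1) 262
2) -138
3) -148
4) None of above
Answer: 2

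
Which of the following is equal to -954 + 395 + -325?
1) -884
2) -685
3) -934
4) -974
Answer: 1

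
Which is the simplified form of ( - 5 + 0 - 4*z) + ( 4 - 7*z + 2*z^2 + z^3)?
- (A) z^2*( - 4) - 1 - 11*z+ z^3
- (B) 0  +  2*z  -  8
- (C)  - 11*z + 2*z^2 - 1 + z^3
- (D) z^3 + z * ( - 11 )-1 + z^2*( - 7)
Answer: C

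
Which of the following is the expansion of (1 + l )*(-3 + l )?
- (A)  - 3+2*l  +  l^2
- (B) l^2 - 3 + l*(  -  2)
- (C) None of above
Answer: B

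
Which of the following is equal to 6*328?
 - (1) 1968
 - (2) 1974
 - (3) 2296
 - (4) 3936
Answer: 1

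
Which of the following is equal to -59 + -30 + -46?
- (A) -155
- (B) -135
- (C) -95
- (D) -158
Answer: B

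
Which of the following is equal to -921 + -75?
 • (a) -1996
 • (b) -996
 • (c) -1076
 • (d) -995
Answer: b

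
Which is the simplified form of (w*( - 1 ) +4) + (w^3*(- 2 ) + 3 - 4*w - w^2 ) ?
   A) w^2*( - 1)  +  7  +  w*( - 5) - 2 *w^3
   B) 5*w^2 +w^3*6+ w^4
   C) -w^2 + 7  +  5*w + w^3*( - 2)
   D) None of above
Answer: A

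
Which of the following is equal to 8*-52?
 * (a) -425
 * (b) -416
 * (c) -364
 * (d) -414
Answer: b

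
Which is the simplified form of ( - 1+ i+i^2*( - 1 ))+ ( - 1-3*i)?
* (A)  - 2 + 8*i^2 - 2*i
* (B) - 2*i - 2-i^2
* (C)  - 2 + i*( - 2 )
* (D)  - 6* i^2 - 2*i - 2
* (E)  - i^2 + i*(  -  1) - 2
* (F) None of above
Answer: B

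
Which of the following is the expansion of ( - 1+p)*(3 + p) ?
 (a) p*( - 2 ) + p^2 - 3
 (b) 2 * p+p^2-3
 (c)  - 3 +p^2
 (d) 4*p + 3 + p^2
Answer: b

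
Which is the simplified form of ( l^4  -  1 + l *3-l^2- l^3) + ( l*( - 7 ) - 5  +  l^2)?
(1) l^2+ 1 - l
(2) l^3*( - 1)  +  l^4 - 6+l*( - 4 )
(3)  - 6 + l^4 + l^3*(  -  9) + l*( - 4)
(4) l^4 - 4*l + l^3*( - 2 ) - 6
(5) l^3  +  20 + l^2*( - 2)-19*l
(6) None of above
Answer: 2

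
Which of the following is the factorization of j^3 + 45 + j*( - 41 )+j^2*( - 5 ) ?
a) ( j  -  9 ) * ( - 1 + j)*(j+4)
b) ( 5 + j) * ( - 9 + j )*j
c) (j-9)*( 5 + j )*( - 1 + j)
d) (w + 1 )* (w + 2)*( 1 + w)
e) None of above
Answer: c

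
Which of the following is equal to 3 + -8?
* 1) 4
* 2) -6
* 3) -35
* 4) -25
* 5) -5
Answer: 5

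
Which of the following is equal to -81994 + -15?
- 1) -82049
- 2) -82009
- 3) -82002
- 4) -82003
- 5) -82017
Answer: 2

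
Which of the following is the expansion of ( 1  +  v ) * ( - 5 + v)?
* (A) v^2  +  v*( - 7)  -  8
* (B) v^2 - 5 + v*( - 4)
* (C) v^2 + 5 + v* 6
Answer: B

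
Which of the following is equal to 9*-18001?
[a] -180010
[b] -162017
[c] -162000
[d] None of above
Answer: d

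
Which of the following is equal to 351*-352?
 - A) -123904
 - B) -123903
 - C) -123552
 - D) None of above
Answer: C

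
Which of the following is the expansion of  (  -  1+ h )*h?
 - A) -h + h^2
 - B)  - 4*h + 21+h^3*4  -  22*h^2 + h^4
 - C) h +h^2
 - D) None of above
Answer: A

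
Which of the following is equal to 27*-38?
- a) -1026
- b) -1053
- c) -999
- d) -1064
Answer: a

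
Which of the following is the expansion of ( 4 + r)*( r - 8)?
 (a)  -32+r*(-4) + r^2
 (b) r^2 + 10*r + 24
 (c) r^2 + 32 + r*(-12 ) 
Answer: a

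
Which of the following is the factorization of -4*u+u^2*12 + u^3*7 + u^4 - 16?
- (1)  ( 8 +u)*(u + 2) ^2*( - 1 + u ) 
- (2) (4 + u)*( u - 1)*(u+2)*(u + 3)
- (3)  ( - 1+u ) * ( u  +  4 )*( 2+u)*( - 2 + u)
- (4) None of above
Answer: 4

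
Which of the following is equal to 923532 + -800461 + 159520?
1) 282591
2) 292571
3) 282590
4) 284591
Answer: 1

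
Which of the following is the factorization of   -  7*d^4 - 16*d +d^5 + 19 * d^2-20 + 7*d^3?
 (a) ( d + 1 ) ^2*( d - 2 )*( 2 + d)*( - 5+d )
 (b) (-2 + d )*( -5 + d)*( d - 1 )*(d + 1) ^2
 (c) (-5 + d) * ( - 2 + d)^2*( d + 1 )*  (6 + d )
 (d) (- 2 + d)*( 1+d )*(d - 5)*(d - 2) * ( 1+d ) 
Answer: d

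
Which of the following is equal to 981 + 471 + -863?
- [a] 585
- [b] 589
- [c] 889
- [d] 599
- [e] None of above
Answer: b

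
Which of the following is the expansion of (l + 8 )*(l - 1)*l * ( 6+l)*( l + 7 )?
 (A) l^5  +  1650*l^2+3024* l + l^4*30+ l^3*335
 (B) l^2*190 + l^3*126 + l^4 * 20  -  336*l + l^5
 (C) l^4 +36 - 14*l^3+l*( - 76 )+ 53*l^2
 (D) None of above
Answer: D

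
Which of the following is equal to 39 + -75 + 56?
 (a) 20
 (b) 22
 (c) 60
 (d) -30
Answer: a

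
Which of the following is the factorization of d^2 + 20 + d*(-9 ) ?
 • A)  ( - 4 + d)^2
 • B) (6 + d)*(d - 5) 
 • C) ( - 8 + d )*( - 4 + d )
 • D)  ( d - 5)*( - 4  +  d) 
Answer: D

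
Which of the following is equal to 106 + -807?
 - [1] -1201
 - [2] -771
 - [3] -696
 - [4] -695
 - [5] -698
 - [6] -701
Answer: 6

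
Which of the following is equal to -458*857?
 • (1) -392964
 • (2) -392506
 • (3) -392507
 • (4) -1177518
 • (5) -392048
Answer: 2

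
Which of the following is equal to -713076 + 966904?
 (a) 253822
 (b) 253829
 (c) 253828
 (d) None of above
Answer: c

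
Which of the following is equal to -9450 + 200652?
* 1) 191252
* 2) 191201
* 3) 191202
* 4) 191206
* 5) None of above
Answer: 3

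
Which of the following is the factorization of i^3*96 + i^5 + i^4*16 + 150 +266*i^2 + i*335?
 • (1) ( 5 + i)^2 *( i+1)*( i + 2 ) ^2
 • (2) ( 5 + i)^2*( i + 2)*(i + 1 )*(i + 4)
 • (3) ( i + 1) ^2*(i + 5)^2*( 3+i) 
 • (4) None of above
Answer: 4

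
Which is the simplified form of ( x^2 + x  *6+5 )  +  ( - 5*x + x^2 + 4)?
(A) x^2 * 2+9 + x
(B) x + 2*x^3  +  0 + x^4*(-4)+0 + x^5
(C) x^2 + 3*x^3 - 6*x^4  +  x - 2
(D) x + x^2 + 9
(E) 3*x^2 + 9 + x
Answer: A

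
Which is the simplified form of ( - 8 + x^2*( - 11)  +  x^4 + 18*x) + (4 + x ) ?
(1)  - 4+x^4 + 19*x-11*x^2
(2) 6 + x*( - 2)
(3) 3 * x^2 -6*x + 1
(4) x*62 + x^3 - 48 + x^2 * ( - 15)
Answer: 1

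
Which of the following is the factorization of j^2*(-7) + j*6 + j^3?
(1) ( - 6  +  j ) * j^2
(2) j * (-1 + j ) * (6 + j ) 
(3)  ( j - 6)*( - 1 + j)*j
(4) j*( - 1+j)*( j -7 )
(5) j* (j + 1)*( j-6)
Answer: 3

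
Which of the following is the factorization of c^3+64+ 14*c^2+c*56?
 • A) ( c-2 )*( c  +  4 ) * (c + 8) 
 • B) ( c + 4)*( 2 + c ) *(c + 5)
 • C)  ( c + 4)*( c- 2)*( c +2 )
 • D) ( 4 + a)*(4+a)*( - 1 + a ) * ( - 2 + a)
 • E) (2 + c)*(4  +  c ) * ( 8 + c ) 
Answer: E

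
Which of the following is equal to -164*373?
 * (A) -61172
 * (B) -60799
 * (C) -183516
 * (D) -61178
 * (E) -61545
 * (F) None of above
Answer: A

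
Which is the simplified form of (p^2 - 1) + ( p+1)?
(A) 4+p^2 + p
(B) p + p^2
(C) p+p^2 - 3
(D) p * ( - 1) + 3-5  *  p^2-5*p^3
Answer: B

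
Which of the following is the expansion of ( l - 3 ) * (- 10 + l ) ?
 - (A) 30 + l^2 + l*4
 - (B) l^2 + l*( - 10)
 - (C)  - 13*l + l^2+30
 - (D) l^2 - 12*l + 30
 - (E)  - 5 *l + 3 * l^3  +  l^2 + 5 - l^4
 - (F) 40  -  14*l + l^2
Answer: C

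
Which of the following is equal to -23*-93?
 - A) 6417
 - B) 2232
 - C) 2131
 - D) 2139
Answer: D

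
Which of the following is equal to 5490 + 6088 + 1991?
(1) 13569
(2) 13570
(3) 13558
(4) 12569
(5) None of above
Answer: 1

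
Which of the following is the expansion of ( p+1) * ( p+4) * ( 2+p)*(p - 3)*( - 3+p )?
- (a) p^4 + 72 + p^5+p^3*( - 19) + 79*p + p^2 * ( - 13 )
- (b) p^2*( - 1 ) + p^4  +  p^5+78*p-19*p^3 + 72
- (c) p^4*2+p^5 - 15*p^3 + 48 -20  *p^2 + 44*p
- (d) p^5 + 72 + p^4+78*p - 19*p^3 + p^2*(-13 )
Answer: d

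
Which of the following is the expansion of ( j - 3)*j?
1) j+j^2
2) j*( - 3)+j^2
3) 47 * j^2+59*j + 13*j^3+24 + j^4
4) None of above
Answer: 2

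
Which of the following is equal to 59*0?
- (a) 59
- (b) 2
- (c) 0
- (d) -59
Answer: c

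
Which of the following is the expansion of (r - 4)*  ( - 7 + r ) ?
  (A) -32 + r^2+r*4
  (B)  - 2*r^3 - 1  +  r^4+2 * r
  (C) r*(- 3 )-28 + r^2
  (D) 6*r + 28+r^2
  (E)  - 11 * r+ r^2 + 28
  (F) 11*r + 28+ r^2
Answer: E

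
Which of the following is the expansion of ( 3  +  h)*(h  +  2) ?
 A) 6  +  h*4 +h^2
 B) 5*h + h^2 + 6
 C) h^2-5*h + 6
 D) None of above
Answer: B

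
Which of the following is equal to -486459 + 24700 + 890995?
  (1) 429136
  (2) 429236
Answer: 2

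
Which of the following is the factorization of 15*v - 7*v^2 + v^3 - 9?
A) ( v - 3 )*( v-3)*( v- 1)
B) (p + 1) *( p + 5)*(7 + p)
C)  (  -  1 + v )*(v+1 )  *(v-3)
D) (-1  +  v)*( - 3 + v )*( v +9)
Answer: A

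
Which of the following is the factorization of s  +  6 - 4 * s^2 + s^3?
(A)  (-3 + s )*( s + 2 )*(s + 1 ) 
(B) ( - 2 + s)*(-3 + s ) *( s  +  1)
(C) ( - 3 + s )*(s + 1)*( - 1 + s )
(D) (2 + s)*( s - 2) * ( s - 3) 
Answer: B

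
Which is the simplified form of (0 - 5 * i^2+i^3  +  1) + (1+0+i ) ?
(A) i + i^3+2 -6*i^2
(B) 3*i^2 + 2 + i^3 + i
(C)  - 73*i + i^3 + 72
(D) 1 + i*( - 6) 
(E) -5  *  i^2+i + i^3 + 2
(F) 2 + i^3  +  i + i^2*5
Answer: E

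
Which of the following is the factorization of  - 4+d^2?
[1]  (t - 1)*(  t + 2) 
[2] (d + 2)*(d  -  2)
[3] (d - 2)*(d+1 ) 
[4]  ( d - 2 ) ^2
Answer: 2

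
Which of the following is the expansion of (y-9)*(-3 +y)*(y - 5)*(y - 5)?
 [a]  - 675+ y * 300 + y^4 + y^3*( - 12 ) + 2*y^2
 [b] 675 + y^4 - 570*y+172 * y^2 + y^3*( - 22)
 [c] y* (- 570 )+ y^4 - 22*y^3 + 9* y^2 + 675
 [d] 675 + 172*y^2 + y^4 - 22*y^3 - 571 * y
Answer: b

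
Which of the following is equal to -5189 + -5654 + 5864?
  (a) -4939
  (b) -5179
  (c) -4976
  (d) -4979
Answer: d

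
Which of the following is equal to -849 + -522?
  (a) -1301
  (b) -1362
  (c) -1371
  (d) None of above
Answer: c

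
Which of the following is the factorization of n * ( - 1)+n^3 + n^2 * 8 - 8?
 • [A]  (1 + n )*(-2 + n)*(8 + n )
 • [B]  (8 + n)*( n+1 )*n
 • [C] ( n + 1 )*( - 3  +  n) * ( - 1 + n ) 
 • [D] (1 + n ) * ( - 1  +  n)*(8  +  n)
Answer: D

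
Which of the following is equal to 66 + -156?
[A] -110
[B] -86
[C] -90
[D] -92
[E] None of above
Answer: C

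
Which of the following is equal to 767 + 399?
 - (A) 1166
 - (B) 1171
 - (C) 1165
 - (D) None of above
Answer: A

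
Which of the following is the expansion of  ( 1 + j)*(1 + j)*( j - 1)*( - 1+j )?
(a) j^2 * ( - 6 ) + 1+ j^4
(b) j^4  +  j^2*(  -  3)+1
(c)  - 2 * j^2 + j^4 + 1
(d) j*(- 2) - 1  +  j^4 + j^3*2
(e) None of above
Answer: c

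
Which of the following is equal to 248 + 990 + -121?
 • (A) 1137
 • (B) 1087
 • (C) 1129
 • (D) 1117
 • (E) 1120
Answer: D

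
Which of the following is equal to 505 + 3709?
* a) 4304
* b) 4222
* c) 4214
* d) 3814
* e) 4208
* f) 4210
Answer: c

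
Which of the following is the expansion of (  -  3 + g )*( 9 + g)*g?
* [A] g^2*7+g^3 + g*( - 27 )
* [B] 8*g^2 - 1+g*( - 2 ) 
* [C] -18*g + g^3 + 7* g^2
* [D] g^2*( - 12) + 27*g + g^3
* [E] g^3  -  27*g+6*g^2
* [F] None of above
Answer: E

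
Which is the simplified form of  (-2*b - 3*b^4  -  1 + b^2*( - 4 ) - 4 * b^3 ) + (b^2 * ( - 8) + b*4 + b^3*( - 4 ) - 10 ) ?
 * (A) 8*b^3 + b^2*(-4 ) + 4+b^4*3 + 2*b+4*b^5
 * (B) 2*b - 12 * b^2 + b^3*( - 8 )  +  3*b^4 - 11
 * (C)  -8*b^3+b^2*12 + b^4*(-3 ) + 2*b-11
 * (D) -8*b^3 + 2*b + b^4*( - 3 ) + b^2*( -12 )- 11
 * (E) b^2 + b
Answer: D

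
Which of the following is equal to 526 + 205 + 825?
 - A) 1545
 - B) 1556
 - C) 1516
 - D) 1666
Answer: B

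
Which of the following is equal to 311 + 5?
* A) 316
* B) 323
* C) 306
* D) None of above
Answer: A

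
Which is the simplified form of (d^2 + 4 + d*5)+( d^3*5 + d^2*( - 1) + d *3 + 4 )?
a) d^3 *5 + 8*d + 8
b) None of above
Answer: a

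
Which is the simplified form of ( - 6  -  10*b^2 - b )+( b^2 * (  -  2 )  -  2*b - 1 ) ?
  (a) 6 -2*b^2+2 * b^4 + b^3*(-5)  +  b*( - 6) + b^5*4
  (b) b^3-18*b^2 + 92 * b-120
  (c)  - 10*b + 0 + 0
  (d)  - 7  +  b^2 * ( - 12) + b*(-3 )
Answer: d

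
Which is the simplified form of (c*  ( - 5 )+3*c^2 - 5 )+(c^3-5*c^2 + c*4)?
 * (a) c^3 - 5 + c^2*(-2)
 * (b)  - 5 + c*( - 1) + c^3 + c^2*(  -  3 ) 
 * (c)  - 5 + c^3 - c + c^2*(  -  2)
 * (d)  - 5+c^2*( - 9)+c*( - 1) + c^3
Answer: c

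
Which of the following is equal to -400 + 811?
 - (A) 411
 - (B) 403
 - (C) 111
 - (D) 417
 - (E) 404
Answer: A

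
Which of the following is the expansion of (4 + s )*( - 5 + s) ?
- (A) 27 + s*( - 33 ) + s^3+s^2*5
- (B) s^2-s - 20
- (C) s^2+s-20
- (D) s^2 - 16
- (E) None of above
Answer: B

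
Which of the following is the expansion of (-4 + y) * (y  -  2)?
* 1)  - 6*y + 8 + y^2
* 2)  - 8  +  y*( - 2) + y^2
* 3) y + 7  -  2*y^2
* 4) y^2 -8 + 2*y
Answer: 1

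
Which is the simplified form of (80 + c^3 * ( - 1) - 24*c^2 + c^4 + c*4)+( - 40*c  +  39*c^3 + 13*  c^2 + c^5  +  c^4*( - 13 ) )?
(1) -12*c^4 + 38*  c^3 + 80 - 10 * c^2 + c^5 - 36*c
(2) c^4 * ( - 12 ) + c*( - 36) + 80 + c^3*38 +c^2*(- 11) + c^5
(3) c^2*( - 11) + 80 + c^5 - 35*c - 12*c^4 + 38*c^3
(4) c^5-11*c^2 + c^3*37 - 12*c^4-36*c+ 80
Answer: 2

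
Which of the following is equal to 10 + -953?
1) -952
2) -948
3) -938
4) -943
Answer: 4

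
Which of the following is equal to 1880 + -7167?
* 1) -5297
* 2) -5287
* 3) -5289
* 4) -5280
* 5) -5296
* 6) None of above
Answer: 2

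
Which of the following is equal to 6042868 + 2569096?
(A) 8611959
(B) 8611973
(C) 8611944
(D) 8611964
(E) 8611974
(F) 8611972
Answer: D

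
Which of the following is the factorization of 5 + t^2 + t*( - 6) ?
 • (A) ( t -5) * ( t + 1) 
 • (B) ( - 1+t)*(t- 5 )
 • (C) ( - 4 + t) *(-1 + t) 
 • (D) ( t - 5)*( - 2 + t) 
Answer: B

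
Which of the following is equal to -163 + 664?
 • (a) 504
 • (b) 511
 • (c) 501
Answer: c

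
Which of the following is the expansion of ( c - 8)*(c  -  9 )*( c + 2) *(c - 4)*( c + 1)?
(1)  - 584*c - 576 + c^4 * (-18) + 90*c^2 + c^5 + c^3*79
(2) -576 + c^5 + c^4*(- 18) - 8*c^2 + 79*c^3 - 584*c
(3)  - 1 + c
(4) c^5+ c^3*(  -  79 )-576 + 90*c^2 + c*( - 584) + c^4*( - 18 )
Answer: 1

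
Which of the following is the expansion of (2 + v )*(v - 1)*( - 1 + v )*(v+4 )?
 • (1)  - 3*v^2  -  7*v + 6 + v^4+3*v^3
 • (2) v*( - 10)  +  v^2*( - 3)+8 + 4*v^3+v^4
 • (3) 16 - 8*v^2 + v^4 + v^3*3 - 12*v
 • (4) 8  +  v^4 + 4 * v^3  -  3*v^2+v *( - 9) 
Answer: 2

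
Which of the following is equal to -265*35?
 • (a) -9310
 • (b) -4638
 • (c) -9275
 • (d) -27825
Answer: c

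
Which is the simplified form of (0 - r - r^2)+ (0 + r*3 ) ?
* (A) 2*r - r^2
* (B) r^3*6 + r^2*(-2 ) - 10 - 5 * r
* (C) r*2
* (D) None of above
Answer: A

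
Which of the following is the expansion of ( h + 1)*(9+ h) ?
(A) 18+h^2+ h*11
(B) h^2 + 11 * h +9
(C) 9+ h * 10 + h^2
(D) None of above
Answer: C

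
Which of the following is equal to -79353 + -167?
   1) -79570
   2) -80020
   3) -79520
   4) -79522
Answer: 3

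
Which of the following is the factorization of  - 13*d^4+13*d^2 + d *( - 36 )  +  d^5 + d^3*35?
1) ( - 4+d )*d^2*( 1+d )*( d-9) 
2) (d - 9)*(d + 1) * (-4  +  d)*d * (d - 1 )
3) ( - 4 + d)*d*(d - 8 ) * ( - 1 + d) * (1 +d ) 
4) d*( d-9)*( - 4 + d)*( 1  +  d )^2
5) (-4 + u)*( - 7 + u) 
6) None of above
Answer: 2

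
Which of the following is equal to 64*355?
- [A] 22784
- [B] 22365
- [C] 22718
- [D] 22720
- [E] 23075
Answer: D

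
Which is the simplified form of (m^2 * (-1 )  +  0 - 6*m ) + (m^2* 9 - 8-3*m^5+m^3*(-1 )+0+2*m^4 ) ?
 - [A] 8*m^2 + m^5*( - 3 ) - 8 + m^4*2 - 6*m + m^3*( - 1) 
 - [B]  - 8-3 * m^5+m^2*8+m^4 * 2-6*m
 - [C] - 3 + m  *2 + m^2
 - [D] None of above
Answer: A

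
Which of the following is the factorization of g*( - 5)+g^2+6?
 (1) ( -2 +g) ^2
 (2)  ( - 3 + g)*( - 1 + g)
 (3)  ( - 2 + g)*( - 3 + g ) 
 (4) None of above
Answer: 3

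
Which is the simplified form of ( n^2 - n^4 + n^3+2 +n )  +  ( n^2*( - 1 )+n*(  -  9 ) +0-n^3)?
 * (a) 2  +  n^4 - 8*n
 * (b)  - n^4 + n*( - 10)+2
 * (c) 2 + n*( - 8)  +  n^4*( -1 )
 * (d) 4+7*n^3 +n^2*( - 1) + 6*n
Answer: c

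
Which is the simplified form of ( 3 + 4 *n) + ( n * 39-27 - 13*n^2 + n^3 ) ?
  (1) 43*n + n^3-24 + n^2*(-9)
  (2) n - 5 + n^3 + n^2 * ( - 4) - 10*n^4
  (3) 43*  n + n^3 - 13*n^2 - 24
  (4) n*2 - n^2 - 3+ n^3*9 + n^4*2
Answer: 3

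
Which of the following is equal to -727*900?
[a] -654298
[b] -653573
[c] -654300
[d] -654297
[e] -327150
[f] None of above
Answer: c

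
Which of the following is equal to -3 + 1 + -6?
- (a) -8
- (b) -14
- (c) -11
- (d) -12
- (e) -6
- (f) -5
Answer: a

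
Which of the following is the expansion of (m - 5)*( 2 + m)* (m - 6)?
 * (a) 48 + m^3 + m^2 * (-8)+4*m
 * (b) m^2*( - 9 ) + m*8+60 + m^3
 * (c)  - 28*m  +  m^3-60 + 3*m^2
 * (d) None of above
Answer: b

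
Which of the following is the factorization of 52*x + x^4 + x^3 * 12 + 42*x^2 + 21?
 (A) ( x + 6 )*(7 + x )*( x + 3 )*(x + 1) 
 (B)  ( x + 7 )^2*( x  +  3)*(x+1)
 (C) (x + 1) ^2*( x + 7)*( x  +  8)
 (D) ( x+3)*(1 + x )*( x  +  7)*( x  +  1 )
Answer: D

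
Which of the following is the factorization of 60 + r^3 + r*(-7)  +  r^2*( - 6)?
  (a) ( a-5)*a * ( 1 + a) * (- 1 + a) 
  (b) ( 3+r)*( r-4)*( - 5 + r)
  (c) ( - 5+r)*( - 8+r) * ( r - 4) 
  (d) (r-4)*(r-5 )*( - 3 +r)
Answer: b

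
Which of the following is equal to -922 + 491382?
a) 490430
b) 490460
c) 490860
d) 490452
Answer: b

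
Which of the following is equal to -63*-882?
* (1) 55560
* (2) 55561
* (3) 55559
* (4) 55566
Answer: 4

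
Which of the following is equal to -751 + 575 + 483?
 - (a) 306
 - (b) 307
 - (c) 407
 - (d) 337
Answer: b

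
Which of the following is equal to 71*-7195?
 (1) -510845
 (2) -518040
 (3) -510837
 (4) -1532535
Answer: 1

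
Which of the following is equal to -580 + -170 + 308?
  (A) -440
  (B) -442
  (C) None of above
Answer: B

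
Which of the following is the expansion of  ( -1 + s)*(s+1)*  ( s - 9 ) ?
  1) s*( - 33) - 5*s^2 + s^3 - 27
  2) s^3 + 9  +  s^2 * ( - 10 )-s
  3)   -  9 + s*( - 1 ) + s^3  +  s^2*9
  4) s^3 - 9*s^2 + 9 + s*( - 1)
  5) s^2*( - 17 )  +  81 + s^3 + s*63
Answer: 4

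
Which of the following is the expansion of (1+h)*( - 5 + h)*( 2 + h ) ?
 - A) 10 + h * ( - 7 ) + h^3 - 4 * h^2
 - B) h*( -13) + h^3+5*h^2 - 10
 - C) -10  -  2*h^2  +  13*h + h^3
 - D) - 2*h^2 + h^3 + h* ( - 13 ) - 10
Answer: D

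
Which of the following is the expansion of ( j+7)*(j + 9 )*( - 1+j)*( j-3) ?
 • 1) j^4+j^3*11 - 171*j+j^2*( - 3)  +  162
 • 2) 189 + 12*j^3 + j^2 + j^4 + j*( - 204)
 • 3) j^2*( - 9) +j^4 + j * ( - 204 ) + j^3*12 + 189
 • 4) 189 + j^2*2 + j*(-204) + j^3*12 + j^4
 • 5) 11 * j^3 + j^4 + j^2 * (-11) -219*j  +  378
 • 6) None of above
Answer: 4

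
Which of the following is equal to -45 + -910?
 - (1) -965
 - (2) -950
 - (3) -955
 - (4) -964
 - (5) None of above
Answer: 3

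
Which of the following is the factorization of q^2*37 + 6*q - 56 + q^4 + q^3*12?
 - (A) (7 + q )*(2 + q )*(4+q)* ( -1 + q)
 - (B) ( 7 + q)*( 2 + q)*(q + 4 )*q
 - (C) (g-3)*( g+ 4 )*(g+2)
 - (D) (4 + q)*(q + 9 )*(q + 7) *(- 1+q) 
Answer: A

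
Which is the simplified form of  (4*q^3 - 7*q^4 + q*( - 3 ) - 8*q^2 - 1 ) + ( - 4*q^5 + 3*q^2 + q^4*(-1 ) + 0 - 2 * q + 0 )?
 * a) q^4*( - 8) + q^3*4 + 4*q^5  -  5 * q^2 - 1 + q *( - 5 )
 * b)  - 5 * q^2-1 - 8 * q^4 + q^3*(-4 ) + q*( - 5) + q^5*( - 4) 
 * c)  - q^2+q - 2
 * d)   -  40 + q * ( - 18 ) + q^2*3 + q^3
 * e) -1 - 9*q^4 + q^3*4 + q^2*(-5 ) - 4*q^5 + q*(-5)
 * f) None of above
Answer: f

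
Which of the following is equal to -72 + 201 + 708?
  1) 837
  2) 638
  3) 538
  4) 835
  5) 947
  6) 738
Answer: 1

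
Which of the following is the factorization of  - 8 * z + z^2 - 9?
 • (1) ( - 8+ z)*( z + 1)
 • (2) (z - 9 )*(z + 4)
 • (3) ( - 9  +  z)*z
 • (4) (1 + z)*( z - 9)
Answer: 4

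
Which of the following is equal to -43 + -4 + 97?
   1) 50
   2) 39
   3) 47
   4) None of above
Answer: 1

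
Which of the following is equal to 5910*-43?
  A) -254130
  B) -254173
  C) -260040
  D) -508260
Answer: A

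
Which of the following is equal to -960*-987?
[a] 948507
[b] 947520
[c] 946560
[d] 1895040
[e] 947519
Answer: b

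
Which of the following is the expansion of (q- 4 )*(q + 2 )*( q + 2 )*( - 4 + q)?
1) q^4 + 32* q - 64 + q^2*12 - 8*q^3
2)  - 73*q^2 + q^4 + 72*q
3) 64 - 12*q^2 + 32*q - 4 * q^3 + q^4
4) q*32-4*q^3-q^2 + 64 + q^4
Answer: 3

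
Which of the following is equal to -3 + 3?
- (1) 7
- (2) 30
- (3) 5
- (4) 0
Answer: 4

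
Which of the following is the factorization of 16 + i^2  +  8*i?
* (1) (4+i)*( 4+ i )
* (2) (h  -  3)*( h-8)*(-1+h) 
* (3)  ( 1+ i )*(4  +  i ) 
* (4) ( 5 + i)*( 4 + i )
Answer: 1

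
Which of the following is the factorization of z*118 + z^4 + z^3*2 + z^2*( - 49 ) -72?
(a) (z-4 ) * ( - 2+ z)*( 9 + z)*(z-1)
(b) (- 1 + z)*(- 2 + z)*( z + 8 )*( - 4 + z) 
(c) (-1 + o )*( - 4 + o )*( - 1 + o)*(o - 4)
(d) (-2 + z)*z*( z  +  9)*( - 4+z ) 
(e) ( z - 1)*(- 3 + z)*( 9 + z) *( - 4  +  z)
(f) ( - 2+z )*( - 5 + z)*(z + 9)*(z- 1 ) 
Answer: a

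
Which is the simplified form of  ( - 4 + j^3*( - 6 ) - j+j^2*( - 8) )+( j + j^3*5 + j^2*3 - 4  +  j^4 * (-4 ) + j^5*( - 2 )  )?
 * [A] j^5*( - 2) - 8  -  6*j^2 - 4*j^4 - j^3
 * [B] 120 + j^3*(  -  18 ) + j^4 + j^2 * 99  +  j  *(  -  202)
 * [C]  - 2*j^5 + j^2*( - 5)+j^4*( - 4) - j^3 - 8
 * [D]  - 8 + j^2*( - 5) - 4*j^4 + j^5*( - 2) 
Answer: C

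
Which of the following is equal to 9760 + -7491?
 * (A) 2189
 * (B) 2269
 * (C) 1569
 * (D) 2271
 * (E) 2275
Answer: B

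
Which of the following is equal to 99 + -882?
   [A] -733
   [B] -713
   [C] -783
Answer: C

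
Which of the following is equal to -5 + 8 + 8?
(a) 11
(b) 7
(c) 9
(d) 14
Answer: a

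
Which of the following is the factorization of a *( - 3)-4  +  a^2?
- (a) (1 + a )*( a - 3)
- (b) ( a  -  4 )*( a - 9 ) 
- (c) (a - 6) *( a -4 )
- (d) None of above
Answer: d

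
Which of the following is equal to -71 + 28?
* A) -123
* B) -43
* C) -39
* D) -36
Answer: B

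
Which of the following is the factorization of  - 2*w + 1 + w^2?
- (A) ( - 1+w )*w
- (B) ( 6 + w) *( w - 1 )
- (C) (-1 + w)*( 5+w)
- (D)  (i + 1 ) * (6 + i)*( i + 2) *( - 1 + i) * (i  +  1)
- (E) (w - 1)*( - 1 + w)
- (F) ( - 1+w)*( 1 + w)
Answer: E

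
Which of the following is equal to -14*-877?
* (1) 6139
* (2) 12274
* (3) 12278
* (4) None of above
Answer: 3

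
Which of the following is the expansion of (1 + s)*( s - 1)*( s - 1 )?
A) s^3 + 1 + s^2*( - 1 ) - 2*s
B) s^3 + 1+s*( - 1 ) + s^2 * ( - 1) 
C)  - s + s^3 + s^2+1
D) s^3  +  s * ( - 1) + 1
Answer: B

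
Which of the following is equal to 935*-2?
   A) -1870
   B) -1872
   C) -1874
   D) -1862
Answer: A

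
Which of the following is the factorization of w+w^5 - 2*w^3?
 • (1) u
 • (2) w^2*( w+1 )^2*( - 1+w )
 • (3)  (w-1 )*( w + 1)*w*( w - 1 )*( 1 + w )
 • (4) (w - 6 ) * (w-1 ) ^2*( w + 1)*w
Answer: 3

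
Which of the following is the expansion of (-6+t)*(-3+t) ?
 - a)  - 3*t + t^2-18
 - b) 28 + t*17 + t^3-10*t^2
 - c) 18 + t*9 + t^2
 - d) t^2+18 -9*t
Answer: d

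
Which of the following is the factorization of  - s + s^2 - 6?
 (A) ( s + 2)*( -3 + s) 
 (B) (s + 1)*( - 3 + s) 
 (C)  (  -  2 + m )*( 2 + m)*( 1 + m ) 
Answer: A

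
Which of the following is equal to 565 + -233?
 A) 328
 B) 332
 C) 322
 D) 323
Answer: B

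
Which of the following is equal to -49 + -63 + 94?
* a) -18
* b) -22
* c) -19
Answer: a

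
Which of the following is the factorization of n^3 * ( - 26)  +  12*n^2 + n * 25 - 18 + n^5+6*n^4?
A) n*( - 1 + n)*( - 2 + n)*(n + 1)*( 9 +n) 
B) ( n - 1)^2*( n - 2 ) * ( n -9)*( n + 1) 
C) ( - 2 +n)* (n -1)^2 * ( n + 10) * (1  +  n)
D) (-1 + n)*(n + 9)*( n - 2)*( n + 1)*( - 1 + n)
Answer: D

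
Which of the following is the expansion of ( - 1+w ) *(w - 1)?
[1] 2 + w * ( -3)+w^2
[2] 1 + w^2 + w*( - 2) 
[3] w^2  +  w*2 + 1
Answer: 2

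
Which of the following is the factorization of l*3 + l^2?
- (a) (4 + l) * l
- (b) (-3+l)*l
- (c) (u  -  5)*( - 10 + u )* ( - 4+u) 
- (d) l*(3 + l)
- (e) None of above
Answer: d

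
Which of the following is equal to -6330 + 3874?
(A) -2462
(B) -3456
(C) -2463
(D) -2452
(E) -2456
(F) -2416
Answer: E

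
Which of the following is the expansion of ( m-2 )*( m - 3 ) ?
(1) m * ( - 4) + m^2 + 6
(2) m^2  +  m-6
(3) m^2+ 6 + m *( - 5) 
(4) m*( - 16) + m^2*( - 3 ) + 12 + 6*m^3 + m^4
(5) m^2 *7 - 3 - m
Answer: 3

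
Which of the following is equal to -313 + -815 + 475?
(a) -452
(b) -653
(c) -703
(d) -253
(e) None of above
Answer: b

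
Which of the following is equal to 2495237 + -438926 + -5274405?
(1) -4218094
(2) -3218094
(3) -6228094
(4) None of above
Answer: 2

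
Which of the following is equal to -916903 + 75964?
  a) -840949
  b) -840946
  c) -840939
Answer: c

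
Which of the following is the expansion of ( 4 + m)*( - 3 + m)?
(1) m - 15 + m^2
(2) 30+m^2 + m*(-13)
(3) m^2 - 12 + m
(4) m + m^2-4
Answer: 3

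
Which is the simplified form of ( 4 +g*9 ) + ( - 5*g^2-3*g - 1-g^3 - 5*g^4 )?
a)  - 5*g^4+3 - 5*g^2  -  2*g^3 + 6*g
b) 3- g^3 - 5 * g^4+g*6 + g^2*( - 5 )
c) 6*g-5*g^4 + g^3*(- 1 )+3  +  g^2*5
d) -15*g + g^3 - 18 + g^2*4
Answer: b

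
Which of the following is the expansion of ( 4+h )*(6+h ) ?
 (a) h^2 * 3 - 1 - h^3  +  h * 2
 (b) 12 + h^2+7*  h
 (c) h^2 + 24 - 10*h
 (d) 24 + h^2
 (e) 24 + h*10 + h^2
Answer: e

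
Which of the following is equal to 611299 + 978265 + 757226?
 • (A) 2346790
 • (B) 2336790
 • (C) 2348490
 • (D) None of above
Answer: A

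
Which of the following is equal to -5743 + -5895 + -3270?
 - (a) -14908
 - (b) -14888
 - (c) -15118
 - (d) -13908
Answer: a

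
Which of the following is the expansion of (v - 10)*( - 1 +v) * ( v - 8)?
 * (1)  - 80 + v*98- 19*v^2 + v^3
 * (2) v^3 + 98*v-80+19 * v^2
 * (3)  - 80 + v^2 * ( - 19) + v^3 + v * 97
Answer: 1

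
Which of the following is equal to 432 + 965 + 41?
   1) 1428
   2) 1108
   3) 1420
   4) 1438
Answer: 4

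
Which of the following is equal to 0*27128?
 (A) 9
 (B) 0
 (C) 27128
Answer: B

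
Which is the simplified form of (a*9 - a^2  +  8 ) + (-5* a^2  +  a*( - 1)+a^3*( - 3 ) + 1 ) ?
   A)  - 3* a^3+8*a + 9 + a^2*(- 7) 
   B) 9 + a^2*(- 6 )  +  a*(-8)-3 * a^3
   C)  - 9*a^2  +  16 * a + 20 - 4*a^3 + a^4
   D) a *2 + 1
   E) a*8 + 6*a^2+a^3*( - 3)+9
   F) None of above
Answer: F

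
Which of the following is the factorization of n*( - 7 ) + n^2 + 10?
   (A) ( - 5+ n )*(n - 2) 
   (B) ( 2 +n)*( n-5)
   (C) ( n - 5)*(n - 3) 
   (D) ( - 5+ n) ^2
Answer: A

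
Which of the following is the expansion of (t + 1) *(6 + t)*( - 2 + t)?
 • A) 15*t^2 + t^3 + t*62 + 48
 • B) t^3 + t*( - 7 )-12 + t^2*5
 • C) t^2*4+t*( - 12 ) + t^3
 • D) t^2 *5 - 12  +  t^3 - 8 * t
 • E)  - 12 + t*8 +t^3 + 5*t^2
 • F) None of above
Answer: D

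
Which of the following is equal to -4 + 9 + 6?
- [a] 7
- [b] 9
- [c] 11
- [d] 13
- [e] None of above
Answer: c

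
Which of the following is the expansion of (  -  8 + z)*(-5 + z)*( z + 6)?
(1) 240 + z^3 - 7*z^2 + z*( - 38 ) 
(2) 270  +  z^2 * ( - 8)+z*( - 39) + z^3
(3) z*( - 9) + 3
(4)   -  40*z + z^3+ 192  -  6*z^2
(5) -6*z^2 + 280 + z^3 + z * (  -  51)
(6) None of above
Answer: 1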